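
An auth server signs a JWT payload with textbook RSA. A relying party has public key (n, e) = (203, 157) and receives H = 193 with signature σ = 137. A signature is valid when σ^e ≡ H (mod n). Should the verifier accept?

accept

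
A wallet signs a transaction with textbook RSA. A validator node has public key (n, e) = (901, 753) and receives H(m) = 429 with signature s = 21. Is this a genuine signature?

genuine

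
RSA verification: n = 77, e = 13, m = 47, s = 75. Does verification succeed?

passes

s^2 ≡ 75^2 = 5625 ≡ 4
s^4 ≡ 4^2 = 16
s^8 ≡ 16^2 = 256 ≡ 25
13 = 8 + 4 + 1, so s^13 ≡ 25·16·75 ≡ 47 (mod 77)
47 = m, so the signature checks out.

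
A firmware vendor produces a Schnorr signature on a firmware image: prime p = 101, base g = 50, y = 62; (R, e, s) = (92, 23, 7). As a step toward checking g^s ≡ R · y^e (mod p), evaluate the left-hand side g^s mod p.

86

50^2 = 2500 ≡ 76
50^4 ≡ 76^2 = 5776 ≡ 19
7 = 4 + 2 + 1, so 50^7 ≡ 19·76·50 ≡ 86 (mod 101)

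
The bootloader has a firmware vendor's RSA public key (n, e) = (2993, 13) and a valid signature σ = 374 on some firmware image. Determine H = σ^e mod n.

1761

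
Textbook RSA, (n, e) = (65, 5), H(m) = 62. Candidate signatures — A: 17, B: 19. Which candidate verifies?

Candidate A: 17^2 = 289 ≡ 29; 17^4 ≡ 29^2 = 841 ≡ 61; 5 = 4 + 1, so 17^5 ≡ 61·17 ≡ 62 (mod 65)
  → matches H(m) = 62
Candidate B: 19^2 = 361 ≡ 36; 19^4 ≡ 36^2 = 1296 ≡ 61; 5 = 4 + 1, so 19^5 ≡ 61·19 ≡ 54 (mod 65)

A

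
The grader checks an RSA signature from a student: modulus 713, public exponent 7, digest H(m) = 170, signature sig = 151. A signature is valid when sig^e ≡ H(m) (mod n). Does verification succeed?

sig^2 ≡ 151^2 = 22801 ≡ 698
sig^4 ≡ 698^2 = 487204 ≡ 225
7 = 4 + 2 + 1, so sig^7 ≡ 225·698·151 ≡ 170 (mod 713)
sig^7 mod 713 = 170 matches H(m).

passes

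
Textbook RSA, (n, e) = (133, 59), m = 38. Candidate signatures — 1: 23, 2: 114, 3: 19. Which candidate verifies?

Candidate 1: Squares mod 133: 23^1≡23, 23^2≡130, 23^4≡9, 23^8≡81, 23^16≡44, 23^32≡74; 59 = 32 + 16 + 8 + 2 + 1, so 23^59 ≡ 74·44·81·130·23 ≡ 74 (mod 133)
Candidate 2: Squares mod 133: 114^1≡114, 114^2≡95, 114^4≡114, 114^8≡95, 114^16≡114, 114^32≡95; 59 = 32 + 16 + 8 + 2 + 1, so 114^59 ≡ 95·114·95·95·114 ≡ 95 (mod 133)
Candidate 3: Squares mod 133: 19^1≡19, 19^2≡95, 19^4≡114, 19^8≡95, 19^16≡114, 19^32≡95; 59 = 32 + 16 + 8 + 2 + 1, so 19^59 ≡ 95·114·95·95·19 ≡ 38 (mod 133)
  → matches m = 38

3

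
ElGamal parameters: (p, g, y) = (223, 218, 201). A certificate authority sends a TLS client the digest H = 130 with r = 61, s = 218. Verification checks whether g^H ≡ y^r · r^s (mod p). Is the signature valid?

invalid

Left side g^H mod p:
218^2 = 47524 ≡ 25
218^4 ≡ 25^2 = 625 ≡ 179
218^8 ≡ 179^2 = 32041 ≡ 152
218^16 ≡ 152^2 = 23104 ≡ 135
218^32 ≡ 135^2 = 18225 ≡ 162
218^64 ≡ 162^2 = 26244 ≡ 153
218^128 ≡ 153^2 = 23409 ≡ 217
130 = 128 + 2, so 218^130 ≡ 217·25 ≡ 73 (mod 223)
Right side y^r · r^s mod p:
201^2 = 40401 ≡ 38
201^4 ≡ 38^2 = 1444 ≡ 106
201^8 ≡ 106^2 = 11236 ≡ 86
201^16 ≡ 86^2 = 7396 ≡ 37
201^32 ≡ 37^2 = 1369 ≡ 31
61 = 32 + 16 + 8 + 4 + 1, so 201^61 ≡ 31·37·86·106·201 ≡ 53 (mod 223)
61^2 = 3721 ≡ 153
61^4 ≡ 153^2 = 23409 ≡ 217
61^8 ≡ 217^2 = 47089 ≡ 36
61^16 ≡ 36^2 = 1296 ≡ 181
61^32 ≡ 181^2 = 32761 ≡ 203
61^64 ≡ 203^2 = 41209 ≡ 177
61^128 ≡ 177^2 = 31329 ≡ 109
218 = 128 + 64 + 16 + 8 + 2, so 61^218 ≡ 109·177·181·36·153 ≡ 37 (mod 223)
53·37 = 1961 ≡ 177 (mod 223)
73 ≠ 177, so verification fails.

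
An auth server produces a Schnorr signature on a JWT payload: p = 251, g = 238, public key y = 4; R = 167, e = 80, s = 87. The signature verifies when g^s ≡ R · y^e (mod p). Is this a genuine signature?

genuine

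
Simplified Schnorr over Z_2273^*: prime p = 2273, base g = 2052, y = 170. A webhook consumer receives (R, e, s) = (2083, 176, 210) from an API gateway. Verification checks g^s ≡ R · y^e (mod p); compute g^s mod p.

2052^2 = 4210704 ≡ 1108
2052^4 ≡ 1108^2 = 1227664 ≡ 244
2052^8 ≡ 244^2 = 59536 ≡ 438
2052^16 ≡ 438^2 = 191844 ≡ 912
2052^32 ≡ 912^2 = 831744 ≡ 2099
2052^64 ≡ 2099^2 = 4405801 ≡ 727
2052^128 ≡ 727^2 = 528529 ≡ 1193
210 = 128 + 64 + 16 + 2, so 2052^210 ≡ 1193·727·912·1108 ≡ 523 (mod 2273)

523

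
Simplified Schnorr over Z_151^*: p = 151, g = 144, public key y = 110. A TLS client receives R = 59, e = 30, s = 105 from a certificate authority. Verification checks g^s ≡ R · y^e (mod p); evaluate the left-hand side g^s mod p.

8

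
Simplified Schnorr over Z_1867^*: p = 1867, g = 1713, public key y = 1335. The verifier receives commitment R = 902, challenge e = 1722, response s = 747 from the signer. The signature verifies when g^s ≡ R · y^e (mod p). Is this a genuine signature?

forged

g^s mod p:
1713^2 = 2934369 ≡ 1312
1713^4 ≡ 1312^2 = 1721344 ≡ 1837
1713^8 ≡ 1837^2 = 3374569 ≡ 900
1713^16 ≡ 900^2 = 810000 ≡ 1589
1713^32 ≡ 1589^2 = 2524921 ≡ 737
1713^64 ≡ 737^2 = 543169 ≡ 1739
1713^128 ≡ 1739^2 = 3024121 ≡ 1448
1713^256 ≡ 1448^2 = 2096704 ≡ 63
1713^512 ≡ 63^2 = 3969 ≡ 235
747 = 512 + 128 + 64 + 32 + 8 + 2 + 1, so 1713^747 ≡ 235·1448·1739·737·900·1312·1713 ≡ 1111 (mod 1867)
R · y^e mod p:
1335^2 = 1782225 ≡ 1107
1335^4 ≡ 1107^2 = 1225449 ≡ 697
1335^8 ≡ 697^2 = 485809 ≡ 389
1335^16 ≡ 389^2 = 151321 ≡ 94
1335^32 ≡ 94^2 = 8836 ≡ 1368
1335^64 ≡ 1368^2 = 1871424 ≡ 690
1335^128 ≡ 690^2 = 476100 ≡ 15
1335^256 ≡ 15^2 = 225
1335^512 ≡ 225^2 = 50625 ≡ 216
1335^1024 ≡ 216^2 = 46656 ≡ 1848
1722 = 1024 + 512 + 128 + 32 + 16 + 8 + 2, so 1335^1722 ≡ 1848·216·15·1368·94·389·1107 ≡ 1532 (mod 1867)
902·1532 = 1381864 ≡ 284 (mod 1867)
1111 ≠ 284; the check fails.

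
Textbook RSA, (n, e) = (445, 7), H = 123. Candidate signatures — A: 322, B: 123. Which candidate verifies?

Candidate A: 322^2 = 103684 ≡ 444; 322^4 ≡ 444^2 = 197136 ≡ 1; 7 = 4 + 2 + 1, so 322^7 ≡ 1·444·322 ≡ 123 (mod 445)
  → matches H = 123
Candidate B: 123^2 = 15129 ≡ 444; 123^4 ≡ 444^2 = 197136 ≡ 1; 7 = 4 + 2 + 1, so 123^7 ≡ 1·444·123 ≡ 322 (mod 445)

A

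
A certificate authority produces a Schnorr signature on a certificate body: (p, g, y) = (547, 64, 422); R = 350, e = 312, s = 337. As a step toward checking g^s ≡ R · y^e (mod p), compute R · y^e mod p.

396

422^2 = 178084 ≡ 309
422^4 ≡ 309^2 = 95481 ≡ 303
422^8 ≡ 303^2 = 91809 ≡ 460
422^16 ≡ 460^2 = 211600 ≡ 458
422^32 ≡ 458^2 = 209764 ≡ 263
422^64 ≡ 263^2 = 69169 ≡ 247
422^128 ≡ 247^2 = 61009 ≡ 292
422^256 ≡ 292^2 = 85264 ≡ 479
312 = 256 + 32 + 16 + 8, so 422^312 ≡ 479·263·458·460 ≡ 520 (mod 547)
R · y^e ≡ 350·520 = 182000 ≡ 396 (mod 547)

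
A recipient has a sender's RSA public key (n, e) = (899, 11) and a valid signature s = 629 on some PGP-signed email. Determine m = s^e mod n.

355

s^2 ≡ 629^2 = 395641 ≡ 81
s^4 ≡ 81^2 = 6561 ≡ 268
s^8 ≡ 268^2 = 71824 ≡ 803
11 = 8 + 2 + 1, so s^11 ≡ 803·81·629 ≡ 355 (mod 899)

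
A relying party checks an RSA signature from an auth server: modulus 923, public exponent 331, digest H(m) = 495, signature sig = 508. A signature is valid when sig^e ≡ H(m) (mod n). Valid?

sig^2 ≡ 508^2 = 258064 ≡ 547
sig^4 ≡ 547^2 = 299209 ≡ 157
sig^8 ≡ 157^2 = 24649 ≡ 651
sig^16 ≡ 651^2 = 423801 ≡ 144
sig^32 ≡ 144^2 = 20736 ≡ 430
sig^64 ≡ 430^2 = 184900 ≡ 300
sig^128 ≡ 300^2 = 90000 ≡ 469
sig^256 ≡ 469^2 = 219961 ≡ 287
331 = 256 + 64 + 8 + 2 + 1, so sig^331 ≡ 287·300·651·547·508 ≡ 495 (mod 923)
495 = H(m), so the signature checks out.

yes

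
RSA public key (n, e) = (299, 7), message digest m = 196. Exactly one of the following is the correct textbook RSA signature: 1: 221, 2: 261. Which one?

2

Candidate 1: 221^2 = 48841 ≡ 104; 221^4 ≡ 104^2 = 10816 ≡ 52; 7 = 4 + 2 + 1, so 221^7 ≡ 52·104·221 ≡ 65 (mod 299)
Candidate 2: 261^2 = 68121 ≡ 248; 261^4 ≡ 248^2 = 61504 ≡ 209; 7 = 4 + 2 + 1, so 261^7 ≡ 209·248·261 ≡ 196 (mod 299)
  → matches m = 196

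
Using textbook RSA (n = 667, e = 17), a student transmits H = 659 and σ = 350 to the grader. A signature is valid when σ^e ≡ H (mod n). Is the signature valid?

valid

Squares mod 667: σ^1≡350, σ^2≡439, σ^4≡625, σ^8≡430, σ^16≡141
17 = 16 + 1, so σ^17 ≡ 141·350 ≡ 659 (mod 667)
Since 659 equals the digest 659, verification succeeds.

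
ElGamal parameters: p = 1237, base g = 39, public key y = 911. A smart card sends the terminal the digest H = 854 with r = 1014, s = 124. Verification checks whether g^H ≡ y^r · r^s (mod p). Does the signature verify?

verifies

Left side g^H mod p:
39^2 = 1521 ≡ 284
39^4 ≡ 284^2 = 80656 ≡ 251
39^8 ≡ 251^2 = 63001 ≡ 1151
39^16 ≡ 1151^2 = 1324801 ≡ 1211
39^32 ≡ 1211^2 = 1466521 ≡ 676
39^64 ≡ 676^2 = 456976 ≡ 523
39^128 ≡ 523^2 = 273529 ≡ 152
39^256 ≡ 152^2 = 23104 ≡ 838
39^512 ≡ 838^2 = 702244 ≡ 865
854 = 512 + 256 + 64 + 16 + 4 + 2, so 39^854 ≡ 865·838·523·1211·251·284 ≡ 416 (mod 1237)
Right side y^r · r^s mod p:
911^2 = 829921 ≡ 1131
911^4 ≡ 1131^2 = 1279161 ≡ 103
911^8 ≡ 103^2 = 10609 ≡ 713
911^16 ≡ 713^2 = 508369 ≡ 1199
911^32 ≡ 1199^2 = 1437601 ≡ 207
911^64 ≡ 207^2 = 42849 ≡ 791
911^128 ≡ 791^2 = 625681 ≡ 996
911^256 ≡ 996^2 = 992016 ≡ 1179
911^512 ≡ 1179^2 = 1390041 ≡ 890
1014 = 512 + 256 + 128 + 64 + 32 + 16 + 4 + 2, so 911^1014 ≡ 890·1179·996·791·207·1199·103·1131 ≡ 293 (mod 1237)
1014^2 = 1028196 ≡ 249
1014^4 ≡ 249^2 = 62001 ≡ 151
1014^8 ≡ 151^2 = 22801 ≡ 535
1014^16 ≡ 535^2 = 286225 ≡ 478
1014^32 ≡ 478^2 = 228484 ≡ 876
1014^64 ≡ 876^2 = 767376 ≡ 436
124 = 64 + 32 + 16 + 8 + 4, so 1014^124 ≡ 436·876·478·535·151 ≡ 964 (mod 1237)
293·964 = 282452 ≡ 416 (mod 1237)
416 ≡ 416 (mod 1237), so the signature is genuine.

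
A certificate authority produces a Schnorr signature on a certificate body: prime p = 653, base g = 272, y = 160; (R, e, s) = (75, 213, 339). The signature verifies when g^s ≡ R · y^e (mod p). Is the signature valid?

g^s mod p:
Squares mod 653: 272^1≡272, 272^2≡195, 272^4≡151, 272^8≡599, 272^16≡304, 272^32≡343, 272^64≡109, 272^128≡127, 272^256≡457
339 = 256 + 64 + 16 + 2 + 1, so 272^339 ≡ 457·109·304·195·272 ≡ 300 (mod 653)
R · y^e mod p:
Squares mod 653: 160^1≡160, 160^2≡133, 160^4≡58, 160^8≡99, 160^16≡6, 160^32≡36, 160^64≡643, 160^128≡100
213 = 128 + 64 + 16 + 4 + 1, so 160^213 ≡ 100·643·6·58·160 ≡ 4 (mod 653)
75·4 = 300 ≡ 300 (mod 653)
300 ≡ 300 (mod 653); signature holds.

valid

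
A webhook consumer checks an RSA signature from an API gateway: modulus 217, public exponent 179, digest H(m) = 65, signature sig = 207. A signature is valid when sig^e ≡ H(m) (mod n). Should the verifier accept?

sig^2 ≡ 207^2 = 42849 ≡ 100
sig^4 ≡ 100^2 = 10000 ≡ 18
sig^8 ≡ 18^2 = 324 ≡ 107
sig^16 ≡ 107^2 = 11449 ≡ 165
sig^32 ≡ 165^2 = 27225 ≡ 100
sig^64 ≡ 100^2 = 10000 ≡ 18
sig^128 ≡ 18^2 = 324 ≡ 107
179 = 128 + 32 + 16 + 2 + 1, so sig^179 ≡ 107·100·165·100·207 ≡ 65 (mod 217)
65 = H(m), so the signature checks out.

accept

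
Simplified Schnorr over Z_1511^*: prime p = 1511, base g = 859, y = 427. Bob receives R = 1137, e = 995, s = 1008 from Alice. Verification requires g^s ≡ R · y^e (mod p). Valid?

no

g^s mod p:
859^2 = 737881 ≡ 513
859^4 ≡ 513^2 = 263169 ≡ 255
859^8 ≡ 255^2 = 65025 ≡ 52
859^16 ≡ 52^2 = 2704 ≡ 1193
859^32 ≡ 1193^2 = 1423249 ≡ 1398
859^64 ≡ 1398^2 = 1954404 ≡ 681
859^128 ≡ 681^2 = 463761 ≡ 1395
859^256 ≡ 1395^2 = 1946025 ≡ 1368
859^512 ≡ 1368^2 = 1871424 ≡ 806
1008 = 512 + 256 + 128 + 64 + 32 + 16, so 859^1008 ≡ 806·1368·1395·681·1398·1193 ≡ 618 (mod 1511)
R · y^e mod p:
427^2 = 182329 ≡ 1009
427^4 ≡ 1009^2 = 1018081 ≡ 1178
427^8 ≡ 1178^2 = 1387684 ≡ 586
427^16 ≡ 586^2 = 343396 ≡ 399
427^32 ≡ 399^2 = 159201 ≡ 546
427^64 ≡ 546^2 = 298116 ≡ 449
427^128 ≡ 449^2 = 201601 ≡ 638
427^256 ≡ 638^2 = 407044 ≡ 585
427^512 ≡ 585^2 = 342225 ≡ 739
995 = 512 + 256 + 128 + 64 + 32 + 2 + 1, so 427^995 ≡ 739·585·638·449·546·1009·427 ≡ 1183 (mod 1511)
1137·1183 = 1345071 ≡ 281 (mod 1511)
618 ≠ 281; the check fails.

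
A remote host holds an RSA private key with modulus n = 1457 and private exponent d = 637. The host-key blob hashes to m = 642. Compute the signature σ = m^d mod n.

m^637 mod 1457 = 1385

1385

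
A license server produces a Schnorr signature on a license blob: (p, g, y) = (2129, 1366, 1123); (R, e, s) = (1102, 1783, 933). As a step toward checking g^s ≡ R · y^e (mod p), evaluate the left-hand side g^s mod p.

818

1366^2 = 1865956 ≡ 952
1366^4 ≡ 952^2 = 906304 ≡ 1479
1366^8 ≡ 1479^2 = 2187441 ≡ 958
1366^16 ≡ 958^2 = 917764 ≡ 165
1366^32 ≡ 165^2 = 27225 ≡ 1677
1366^64 ≡ 1677^2 = 2812329 ≡ 2049
1366^128 ≡ 2049^2 = 4198401 ≡ 13
1366^256 ≡ 13^2 = 169
1366^512 ≡ 169^2 = 28561 ≡ 884
933 = 512 + 256 + 128 + 32 + 4 + 1, so 1366^933 ≡ 884·169·13·1677·1479·1366 ≡ 818 (mod 2129)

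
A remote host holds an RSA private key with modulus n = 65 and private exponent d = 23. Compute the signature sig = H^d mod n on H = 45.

H^2 ≡ 45^2 = 2025 ≡ 10
H^4 ≡ 10^2 = 100 ≡ 35
H^8 ≡ 35^2 = 1225 ≡ 55
H^16 ≡ 55^2 = 3025 ≡ 35
23 = 16 + 4 + 2 + 1, so H^23 ≡ 35·35·10·45 ≡ 50 (mod 65)

50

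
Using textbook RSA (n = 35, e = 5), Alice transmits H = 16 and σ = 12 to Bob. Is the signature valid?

invalid

σ^5 mod 35 = 17
The recovered value 17 does not match the digest 16.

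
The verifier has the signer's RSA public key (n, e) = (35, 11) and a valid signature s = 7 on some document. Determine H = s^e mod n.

s^11 mod 35 = 28

28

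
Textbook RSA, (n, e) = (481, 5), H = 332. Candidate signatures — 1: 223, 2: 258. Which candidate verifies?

2

Candidate 1: 223^5 mod 481 = 149
Candidate 2: 258^5 mod 481 = 332
  → matches H = 332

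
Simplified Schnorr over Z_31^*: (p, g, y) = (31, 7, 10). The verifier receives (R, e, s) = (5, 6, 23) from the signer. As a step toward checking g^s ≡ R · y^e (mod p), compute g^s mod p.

10

7^23 mod 31 = 10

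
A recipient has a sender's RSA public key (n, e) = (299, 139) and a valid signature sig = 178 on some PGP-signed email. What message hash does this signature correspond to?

204

Squares mod 299: sig^1≡178, sig^2≡289, sig^4≡100, sig^8≡133, sig^16≡48, sig^32≡211, sig^64≡269, sig^128≡3
139 = 128 + 8 + 2 + 1, so sig^139 ≡ 3·133·289·178 ≡ 204 (mod 299)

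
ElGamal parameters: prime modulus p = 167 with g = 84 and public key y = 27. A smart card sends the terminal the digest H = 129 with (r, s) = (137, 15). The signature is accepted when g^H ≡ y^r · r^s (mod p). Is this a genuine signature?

forged

Left side g^H mod p:
Squares mod 167: 84^1≡84, 84^2≡42, 84^4≡94, 84^8≡152, 84^16≡58, 84^32≡24, 84^64≡75, 84^128≡114
129 = 128 + 1, so 84^129 ≡ 114·84 ≡ 57 (mod 167)
Right side y^r · r^s mod p:
Squares mod 167: 27^1≡27, 27^2≡61, 27^4≡47, 27^8≡38, 27^16≡108, 27^32≡141, 27^64≡8, 27^128≡64
137 = 128 + 8 + 1, so 27^137 ≡ 64·38·27 ≡ 33 (mod 167)
Squares mod 167: 137^1≡137, 137^2≡65, 137^4≡50, 137^8≡162
15 = 8 + 4 + 2 + 1, so 137^15 ≡ 162·50·65·137 ≡ 27 (mod 167)
33·27 = 891 ≡ 56 (mod 167)
57 ≠ 56, so verification fails.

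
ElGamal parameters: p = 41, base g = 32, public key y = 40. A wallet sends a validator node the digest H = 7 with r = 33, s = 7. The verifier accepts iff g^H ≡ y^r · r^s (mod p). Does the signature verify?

Left side g^H mod p:
32^7 mod 41 = 9
Right side y^r · r^s mod p:
40^33 mod 41 = 40
33^7 mod 41 = 39
40·39 = 1560 ≡ 2 (mod 41)
9 ≠ 2, so verification fails.

does not verify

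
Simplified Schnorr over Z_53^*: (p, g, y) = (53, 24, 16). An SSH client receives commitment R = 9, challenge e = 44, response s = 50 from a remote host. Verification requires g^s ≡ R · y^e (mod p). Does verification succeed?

fails

g^s mod p:
Squares mod 53: 24^1≡24, 24^2≡46, 24^4≡49, 24^8≡16, 24^16≡44, 24^32≡28
50 = 32 + 16 + 2, so 24^50 ≡ 28·44·46 ≡ 15 (mod 53)
R · y^e mod p:
Squares mod 53: 16^1≡16, 16^2≡44, 16^4≡28, 16^8≡42, 16^16≡15, 16^32≡13
44 = 32 + 8 + 4, so 16^44 ≡ 13·42·28 ≡ 24 (mod 53)
9·24 = 216 ≡ 4 (mod 53)
15 ≠ 4; the check fails.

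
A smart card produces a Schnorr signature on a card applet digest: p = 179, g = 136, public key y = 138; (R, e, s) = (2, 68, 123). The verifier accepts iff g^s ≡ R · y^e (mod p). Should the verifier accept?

g^s mod p:
136^2 = 18496 ≡ 59
136^4 ≡ 59^2 = 3481 ≡ 80
136^8 ≡ 80^2 = 6400 ≡ 135
136^16 ≡ 135^2 = 18225 ≡ 146
136^32 ≡ 146^2 = 21316 ≡ 15
136^64 ≡ 15^2 = 225 ≡ 46
123 = 64 + 32 + 16 + 8 + 2 + 1, so 136^123 ≡ 46·15·146·135·59·136 ≡ 10 (mod 179)
R · y^e mod p:
138^2 = 19044 ≡ 70
138^4 ≡ 70^2 = 4900 ≡ 67
138^8 ≡ 67^2 = 4489 ≡ 14
138^16 ≡ 14^2 = 196 ≡ 17
138^32 ≡ 17^2 = 289 ≡ 110
138^64 ≡ 110^2 = 12100 ≡ 107
68 = 64 + 4, so 138^68 ≡ 107·67 ≡ 9 (mod 179)
2·9 = 18 ≡ 18 (mod 179)
10 ≠ 18; the check fails.

reject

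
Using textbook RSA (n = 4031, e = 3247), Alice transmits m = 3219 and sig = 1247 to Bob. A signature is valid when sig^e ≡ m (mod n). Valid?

yes

Squares mod 4031: sig^1≡1247, sig^2≡3074, sig^4≡812, sig^8≡2291, sig^16≡319, sig^32≡986, sig^64≡725, sig^128≡1595, sig^256≡464, sig^512≡1653, sig^1024≡3422, sig^2048≡29
3247 = 2048 + 1024 + 128 + 32 + 8 + 4 + 2 + 1, so sig^3247 ≡ 29·3422·1595·986·2291·812·3074·1247 ≡ 3219 (mod 4031)
sig^3247 mod 4031 = 3219 matches m.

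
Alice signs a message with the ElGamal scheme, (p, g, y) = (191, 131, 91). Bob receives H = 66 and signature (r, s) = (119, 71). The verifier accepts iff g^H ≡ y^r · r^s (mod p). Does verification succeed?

fails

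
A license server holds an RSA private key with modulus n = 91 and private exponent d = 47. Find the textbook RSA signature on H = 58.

11

Squares mod 91: H^1≡58, H^2≡88, H^4≡9, H^8≡81, H^16≡9, H^32≡81
47 = 32 + 8 + 4 + 2 + 1, so H^47 ≡ 81·81·9·88·58 ≡ 11 (mod 91)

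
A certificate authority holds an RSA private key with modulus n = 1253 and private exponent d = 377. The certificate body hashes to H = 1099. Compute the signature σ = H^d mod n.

H^2 ≡ 1099^2 = 1207801 ≡ 1162
H^4 ≡ 1162^2 = 1350244 ≡ 763
H^8 ≡ 763^2 = 582169 ≡ 777
H^16 ≡ 777^2 = 603729 ≡ 1036
H^32 ≡ 1036^2 = 1073296 ≡ 728
H^64 ≡ 728^2 = 529984 ≡ 1218
H^128 ≡ 1218^2 = 1483524 ≡ 1225
H^256 ≡ 1225^2 = 1500625 ≡ 784
377 = 256 + 64 + 32 + 16 + 8 + 1, so H^377 ≡ 784·1218·728·1036·777·1099 ≡ 637 (mod 1253)

637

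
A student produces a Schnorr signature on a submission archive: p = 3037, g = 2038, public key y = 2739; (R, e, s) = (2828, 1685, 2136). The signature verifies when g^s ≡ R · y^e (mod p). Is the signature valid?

g^s mod p:
Squares mod 3037: 2038^1≡2038, 2038^2≡1865, 2038^4≡860, 2038^8≡1609, 2038^16≡1357, 2038^32≡1027, 2038^64≡890, 2038^128≡2480, 2038^256≡475, 2038^512≡887, 2038^1024≡186, 2038^2048≡1189
2136 = 2048 + 64 + 16 + 8, so 2038^2136 ≡ 1189·890·1357·1609 ≡ 1648 (mod 3037)
R · y^e mod p:
Squares mod 3037: 2739^1≡2739, 2739^2≡731, 2739^4≡2886, 2739^8≡1542, 2739^16≡2830, 2739^32≡331, 2739^64≡229, 2739^128≡812, 2739^256≡315, 2739^512≡2041, 2739^1024≡1954
1685 = 1024 + 512 + 128 + 16 + 4 + 1, so 2739^1685 ≡ 1954·2041·812·2830·2886·2739 ≡ 2041 (mod 3037)
2828·2041 = 5771948 ≡ 1648 (mod 3037)
1648 ≡ 1648 (mod 3037); signature holds.

valid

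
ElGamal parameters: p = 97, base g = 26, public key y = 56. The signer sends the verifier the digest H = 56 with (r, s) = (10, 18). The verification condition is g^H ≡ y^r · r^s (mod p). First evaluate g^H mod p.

16

26^2 = 676 ≡ 94
26^4 ≡ 94^2 = 8836 ≡ 9
26^8 ≡ 9^2 = 81
26^16 ≡ 81^2 = 6561 ≡ 62
26^32 ≡ 62^2 = 3844 ≡ 61
56 = 32 + 16 + 8, so 26^56 ≡ 61·62·81 ≡ 16 (mod 97)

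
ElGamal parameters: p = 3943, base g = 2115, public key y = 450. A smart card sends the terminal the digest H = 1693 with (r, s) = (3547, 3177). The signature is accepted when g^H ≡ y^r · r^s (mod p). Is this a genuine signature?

forged

Left side g^H mod p:
2115^2 = 4473225 ≡ 1863
2115^4 ≡ 1863^2 = 3470769 ≡ 929
2115^8 ≡ 929^2 = 863041 ≡ 3467
2115^16 ≡ 3467^2 = 12020089 ≡ 1825
2115^32 ≡ 1825^2 = 3330625 ≡ 2733
2115^64 ≡ 2733^2 = 7469289 ≡ 1247
2115^128 ≡ 1247^2 = 1555009 ≡ 1467
2115^256 ≡ 1467^2 = 2152089 ≡ 3154
2115^512 ≡ 3154^2 = 9947716 ≡ 3470
2115^1024 ≡ 3470^2 = 12040900 ≡ 2921
1693 = 1024 + 512 + 128 + 16 + 8 + 4 + 1, so 2115^1693 ≡ 2921·3470·1467·1825·3467·929·2115 ≡ 123 (mod 3943)
Right side y^r · r^s mod p:
450^2 = 202500 ≡ 1407
450^4 ≡ 1407^2 = 1979649 ≡ 263
450^8 ≡ 263^2 = 69169 ≡ 2138
450^16 ≡ 2138^2 = 4571044 ≡ 1107
450^32 ≡ 1107^2 = 1225449 ≡ 3119
450^64 ≡ 3119^2 = 9728161 ≡ 780
450^128 ≡ 780^2 = 608400 ≡ 1178
450^256 ≡ 1178^2 = 1387684 ≡ 3691
450^512 ≡ 3691^2 = 13623481 ≡ 416
450^1024 ≡ 416^2 = 173056 ≡ 3507
450^2048 ≡ 3507^2 = 12299049 ≡ 832
3547 = 2048 + 1024 + 256 + 128 + 64 + 16 + 8 + 2 + 1, so 450^3547 ≡ 832·3507·3691·1178·780·1107·2138·1407·450 ≡ 1618 (mod 3943)
3547^2 = 12581209 ≡ 3039
3547^4 ≡ 3039^2 = 9235521 ≡ 1015
3547^8 ≡ 1015^2 = 1030225 ≡ 1102
3547^16 ≡ 1102^2 = 1214404 ≡ 3903
3547^32 ≡ 3903^2 = 15233409 ≡ 1600
3547^64 ≡ 1600^2 = 2560000 ≡ 993
3547^128 ≡ 993^2 = 986049 ≡ 299
3547^256 ≡ 299^2 = 89401 ≡ 2655
3547^512 ≡ 2655^2 = 7049025 ≡ 2884
3547^1024 ≡ 2884^2 = 8317456 ≡ 1669
3547^2048 ≡ 1669^2 = 2785561 ≡ 1803
3177 = 2048 + 1024 + 64 + 32 + 8 + 1, so 3547^3177 ≡ 1803·1669·993·1600·1102·3547 ≡ 2388 (mod 3943)
1618·2388 = 3863784 ≡ 3587 (mod 3943)
123 ≠ 3587, so verification fails.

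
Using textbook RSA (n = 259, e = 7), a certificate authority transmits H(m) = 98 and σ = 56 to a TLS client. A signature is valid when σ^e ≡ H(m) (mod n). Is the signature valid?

σ^2 ≡ 56^2 = 3136 ≡ 28
σ^4 ≡ 28^2 = 784 ≡ 7
7 = 4 + 2 + 1, so σ^7 ≡ 7·28·56 ≡ 98 (mod 259)
98 = H(m), so the signature checks out.

valid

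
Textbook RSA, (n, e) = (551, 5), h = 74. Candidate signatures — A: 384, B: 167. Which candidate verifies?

A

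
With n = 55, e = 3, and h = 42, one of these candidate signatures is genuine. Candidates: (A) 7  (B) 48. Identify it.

Candidate A: 7^3 mod 55 = 13
Candidate B: 48^3 mod 55 = 42
  → matches h = 42

B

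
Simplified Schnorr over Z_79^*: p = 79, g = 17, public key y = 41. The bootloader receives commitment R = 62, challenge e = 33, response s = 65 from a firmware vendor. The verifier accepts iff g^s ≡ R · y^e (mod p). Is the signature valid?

valid

g^s mod p:
17^65 mod 79 = 78
R · y^e mod p:
41^33 mod 79 = 14
62·14 = 868 ≡ 78 (mod 79)
78 ≡ 78 (mod 79); signature holds.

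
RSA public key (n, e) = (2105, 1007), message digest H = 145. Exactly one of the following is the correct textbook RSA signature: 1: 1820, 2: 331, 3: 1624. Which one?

Candidate 1: Squares mod 2105: 1820^1≡1820, 1820^2≡1235, 1820^4≡1205, 1820^8≡1680, 1820^16≡1700, 1820^32≡1940, 1820^64≡1965, 1820^128≡655, 1820^256≡1710, 1820^512≡255; 1007 = 512 + 256 + 128 + 64 + 32 + 8 + 4 + 2 + 1, so 1820^1007 ≡ 255·1710·655·1965·1940·1680·1205·1235·1820 ≡ 145 (mod 2105)
  → matches H = 145
Candidate 2: Squares mod 2105: 331^1≡331, 331^2≡101, 331^4≡1781, 331^8≡1831, 331^16≡1401, 331^32≡941, 331^64≡1381, 331^128≡31, 331^256≡961, 331^512≡1531; 1007 = 512 + 256 + 128 + 64 + 32 + 8 + 4 + 2 + 1, so 331^1007 ≡ 1531·961·31·1381·941·1831·1781·101·331 ≡ 1176 (mod 2105)
Candidate 3: Squares mod 2105: 1624^1≡1624, 1624^2≡1916, 1624^4≡2041, 1624^8≡1991, 1624^16≡366, 1624^32≡1341, 1624^64≡611, 1624^128≡736, 1624^256≡711, 1624^512≡321; 1007 = 512 + 256 + 128 + 64 + 32 + 8 + 4 + 2 + 1, so 1624^1007 ≡ 321·711·736·611·1341·1991·2041·1916·1624 ≡ 794 (mod 2105)

1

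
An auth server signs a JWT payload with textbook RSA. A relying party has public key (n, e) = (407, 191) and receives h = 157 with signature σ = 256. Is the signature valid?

valid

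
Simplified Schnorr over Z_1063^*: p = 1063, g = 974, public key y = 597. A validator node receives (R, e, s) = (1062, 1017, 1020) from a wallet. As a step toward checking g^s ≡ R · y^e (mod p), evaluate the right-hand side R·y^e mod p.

Squares mod 1063: 597^1≡597, 597^2≡304, 597^4≡998, 597^8≡1036, 597^16≡729, 597^32≡1004, 597^64≡292, 597^128≡224, 597^256≡215, 597^512≡516
1017 = 512 + 256 + 128 + 64 + 32 + 16 + 8 + 1, so 597^1017 ≡ 516·215·224·292·1004·729·1036·597 ≡ 741 (mod 1063)
R · y^e ≡ 1062·741 = 786942 ≡ 322 (mod 1063)

322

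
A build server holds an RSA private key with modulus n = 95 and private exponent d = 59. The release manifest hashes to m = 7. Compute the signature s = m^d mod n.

68

m^59 mod 95 = 68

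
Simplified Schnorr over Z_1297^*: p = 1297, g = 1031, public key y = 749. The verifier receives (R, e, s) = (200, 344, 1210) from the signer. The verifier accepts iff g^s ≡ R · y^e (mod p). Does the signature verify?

g^s mod p:
1031^2 = 1062961 ≡ 718
1031^4 ≡ 718^2 = 515524 ≡ 615
1031^8 ≡ 615^2 = 378225 ≡ 798
1031^16 ≡ 798^2 = 636804 ≡ 1274
1031^32 ≡ 1274^2 = 1623076 ≡ 529
1031^64 ≡ 529^2 = 279841 ≡ 986
1031^128 ≡ 986^2 = 972196 ≡ 743
1031^256 ≡ 743^2 = 552049 ≡ 824
1031^512 ≡ 824^2 = 678976 ≡ 645
1031^1024 ≡ 645^2 = 416025 ≡ 985
1210 = 1024 + 128 + 32 + 16 + 8 + 2, so 1031^1210 ≡ 985·743·529·1274·798·718 ≡ 193 (mod 1297)
R · y^e mod p:
749^2 = 561001 ≡ 697
749^4 ≡ 697^2 = 485809 ≡ 731
749^8 ≡ 731^2 = 534361 ≡ 1294
749^16 ≡ 1294^2 = 1674436 ≡ 9
749^32 ≡ 9^2 = 81
749^64 ≡ 81^2 = 6561 ≡ 76
749^128 ≡ 76^2 = 5776 ≡ 588
749^256 ≡ 588^2 = 345744 ≡ 742
344 = 256 + 64 + 16 + 8, so 749^344 ≡ 742·76·9·1294 ≡ 94 (mod 1297)
200·94 = 18800 ≡ 642 (mod 1297)
193 ≠ 642; the check fails.

does not verify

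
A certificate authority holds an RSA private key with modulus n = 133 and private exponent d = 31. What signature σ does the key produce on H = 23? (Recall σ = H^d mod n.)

Squares mod 133: H^1≡23, H^2≡130, H^4≡9, H^8≡81, H^16≡44
31 = 16 + 8 + 4 + 2 + 1, so H^31 ≡ 44·81·9·130·23 ≡ 9 (mod 133)

9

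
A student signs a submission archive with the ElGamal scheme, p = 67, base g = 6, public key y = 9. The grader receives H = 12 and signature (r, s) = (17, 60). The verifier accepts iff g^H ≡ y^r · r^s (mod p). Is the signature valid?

Left side g^H mod p:
6^2 = 36
6^4 ≡ 36^2 = 1296 ≡ 23
6^8 ≡ 23^2 = 529 ≡ 60
12 = 8 + 4, so 6^12 ≡ 60·23 ≡ 40 (mod 67)
Right side y^r · r^s mod p:
9^2 = 81 ≡ 14
9^4 ≡ 14^2 = 196 ≡ 62
9^8 ≡ 62^2 = 3844 ≡ 25
9^16 ≡ 25^2 = 625 ≡ 22
17 = 16 + 1, so 9^17 ≡ 22·9 ≡ 64 (mod 67)
17^2 = 289 ≡ 21
17^4 ≡ 21^2 = 441 ≡ 39
17^8 ≡ 39^2 = 1521 ≡ 47
17^16 ≡ 47^2 = 2209 ≡ 65
17^32 ≡ 65^2 = 4225 ≡ 4
60 = 32 + 16 + 8 + 4, so 17^60 ≡ 4·65·47·39 ≡ 9 (mod 67)
64·9 = 576 ≡ 40 (mod 67)
40 ≡ 40 (mod 67), so the signature is genuine.

valid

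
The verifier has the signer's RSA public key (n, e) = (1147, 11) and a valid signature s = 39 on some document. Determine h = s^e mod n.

938

Squares mod 1147: s^1≡39, s^2≡374, s^4≡1089, s^8≡1070
11 = 8 + 2 + 1, so s^11 ≡ 1070·374·39 ≡ 938 (mod 1147)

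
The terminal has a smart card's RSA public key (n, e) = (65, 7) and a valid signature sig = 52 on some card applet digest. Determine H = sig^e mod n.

sig^2 ≡ 52^2 = 2704 ≡ 39
sig^4 ≡ 39^2 = 1521 ≡ 26
7 = 4 + 2 + 1, so sig^7 ≡ 26·39·52 ≡ 13 (mod 65)

13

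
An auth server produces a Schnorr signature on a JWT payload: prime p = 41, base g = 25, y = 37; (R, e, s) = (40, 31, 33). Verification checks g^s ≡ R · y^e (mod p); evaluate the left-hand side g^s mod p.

Squares mod 41: 25^1≡25, 25^2≡10, 25^4≡18, 25^8≡37, 25^16≡16, 25^32≡10
33 = 32 + 1, so 25^33 ≡ 10·25 ≡ 4 (mod 41)

4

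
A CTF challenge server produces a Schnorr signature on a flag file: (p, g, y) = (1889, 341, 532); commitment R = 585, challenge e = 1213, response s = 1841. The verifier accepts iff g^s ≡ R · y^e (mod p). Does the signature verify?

g^s mod p:
341^1841 mod 1889 = 1021
R · y^e mod p:
532^1213 mod 1889 = 1701
585·1701 = 995085 ≡ 1471 (mod 1889)
1021 ≠ 1471; the check fails.

does not verify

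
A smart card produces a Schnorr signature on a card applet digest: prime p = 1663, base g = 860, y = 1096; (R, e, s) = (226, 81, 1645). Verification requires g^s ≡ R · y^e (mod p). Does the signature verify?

does not verify

g^s mod p:
Squares mod 1663: 860^1≡860, 860^2≡1228, 860^4≡1306, 860^8≡1061, 860^16≡1533, 860^32≡270, 860^64≡1391, 860^128≡812, 860^256≡796, 860^512≡13, 860^1024≡169
1645 = 1024 + 512 + 64 + 32 + 8 + 4 + 1, so 860^1645 ≡ 169·13·1391·270·1061·1306·860 ≡ 939 (mod 1663)
R · y^e mod p:
Squares mod 1663: 1096^1≡1096, 1096^2≡530, 1096^4≡1516, 1096^8≡1653, 1096^16≡100, 1096^32≡22, 1096^64≡484
81 = 64 + 16 + 1, so 1096^81 ≡ 484·100·1096 ≡ 26 (mod 1663)
226·26 = 5876 ≡ 887 (mod 1663)
939 ≠ 887; the check fails.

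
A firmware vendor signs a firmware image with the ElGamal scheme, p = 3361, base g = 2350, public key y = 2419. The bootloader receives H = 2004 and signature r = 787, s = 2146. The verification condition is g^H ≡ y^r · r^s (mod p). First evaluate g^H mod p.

Squares mod 3361: 2350^1≡2350, 2350^2≡377, 2350^4≡967, 2350^8≡731, 2350^16≡3323, 2350^32≡1444, 2350^64≡1316, 2350^128≡941, 2350^256≡1538, 2350^512≡2661, 2350^1024≡2655
2004 = 1024 + 512 + 256 + 128 + 64 + 16 + 4, so 2350^2004 ≡ 2655·2661·1538·941·1316·3323·967 ≡ 1245 (mod 3361)

1245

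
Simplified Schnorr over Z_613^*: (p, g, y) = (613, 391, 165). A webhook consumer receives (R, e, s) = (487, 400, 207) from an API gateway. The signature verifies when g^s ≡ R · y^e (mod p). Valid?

g^s mod p:
391^2 = 152881 ≡ 244
391^4 ≡ 244^2 = 59536 ≡ 75
391^8 ≡ 75^2 = 5625 ≡ 108
391^16 ≡ 108^2 = 11664 ≡ 17
391^32 ≡ 17^2 = 289
391^64 ≡ 289^2 = 83521 ≡ 153
391^128 ≡ 153^2 = 23409 ≡ 115
207 = 128 + 64 + 8 + 4 + 2 + 1, so 391^207 ≡ 115·153·108·75·244·391 ≡ 152 (mod 613)
R · y^e mod p:
165^2 = 27225 ≡ 253
165^4 ≡ 253^2 = 64009 ≡ 257
165^8 ≡ 257^2 = 66049 ≡ 458
165^16 ≡ 458^2 = 209764 ≡ 118
165^32 ≡ 118^2 = 13924 ≡ 438
165^64 ≡ 438^2 = 191844 ≡ 588
165^128 ≡ 588^2 = 345744 ≡ 12
165^256 ≡ 12^2 = 144
400 = 256 + 128 + 16, so 165^400 ≡ 144·12·118 ≡ 388 (mod 613)
487·388 = 188956 ≡ 152 (mod 613)
152 ≡ 152 (mod 613); signature holds.

yes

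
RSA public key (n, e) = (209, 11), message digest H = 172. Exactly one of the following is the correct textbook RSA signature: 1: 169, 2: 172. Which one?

2

Candidate 1: 169^2 = 28561 ≡ 137; 169^4 ≡ 137^2 = 18769 ≡ 168; 169^8 ≡ 168^2 = 28224 ≡ 9; 11 = 8 + 2 + 1, so 169^11 ≡ 9·137·169 ≡ 4 (mod 209)
Candidate 2: 172^2 = 29584 ≡ 115; 172^4 ≡ 115^2 = 13225 ≡ 58; 172^8 ≡ 58^2 = 3364 ≡ 20; 11 = 8 + 2 + 1, so 172^11 ≡ 20·115·172 ≡ 172 (mod 209)
  → matches H = 172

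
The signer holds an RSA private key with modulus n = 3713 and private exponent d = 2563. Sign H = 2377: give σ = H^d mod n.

H^2 ≡ 2377^2 = 5650129 ≡ 2656
H^4 ≡ 2656^2 = 7054336 ≡ 3349
H^8 ≡ 3349^2 = 11215801 ≡ 2541
H^16 ≡ 2541^2 = 6456681 ≡ 3487
H^32 ≡ 3487^2 = 12159169 ≡ 2807
H^64 ≡ 2807^2 = 7879249 ≡ 263
H^128 ≡ 263^2 = 69169 ≡ 2335
H^256 ≡ 2335^2 = 5452225 ≡ 1541
H^512 ≡ 1541^2 = 2374681 ≡ 2074
H^1024 ≡ 2074^2 = 4301476 ≡ 1822
H^2048 ≡ 1822^2 = 3319684 ≡ 262
2563 = 2048 + 512 + 2 + 1, so H^2563 ≡ 262·2074·2656·2377 ≡ 307 (mod 3713)

307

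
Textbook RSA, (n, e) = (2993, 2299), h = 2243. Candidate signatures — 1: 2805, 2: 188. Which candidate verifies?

2

Candidate 1: 2805^2 = 7868025 ≡ 2421; 2805^4 ≡ 2421^2 = 5861241 ≡ 947; 2805^8 ≡ 947^2 = 896809 ≡ 1902; 2805^16 ≡ 1902^2 = 3617604 ≡ 2060; 2805^32 ≡ 2060^2 = 4243600 ≡ 2519; 2805^64 ≡ 2519^2 = 6345361 ≡ 201; 2805^128 ≡ 201^2 = 40401 ≡ 1492; 2805^256 ≡ 1492^2 = 2226064 ≡ 2265; 2805^512 ≡ 2265^2 = 5130225 ≡ 223; 2805^1024 ≡ 223^2 = 49729 ≡ 1841; 2805^2048 ≡ 1841^2 = 3389281 ≡ 1205; 2299 = 2048 + 128 + 64 + 32 + 16 + 8 + 2 + 1, so 2805^2299 ≡ 1205·1492·201·2519·2060·1902·2421·2805 ≡ 750 (mod 2993)
Candidate 2: 188^2 = 35344 ≡ 2421; 188^4 ≡ 2421^2 = 5861241 ≡ 947; 188^8 ≡ 947^2 = 896809 ≡ 1902; 188^16 ≡ 1902^2 = 3617604 ≡ 2060; 188^32 ≡ 2060^2 = 4243600 ≡ 2519; 188^64 ≡ 2519^2 = 6345361 ≡ 201; 188^128 ≡ 201^2 = 40401 ≡ 1492; 188^256 ≡ 1492^2 = 2226064 ≡ 2265; 188^512 ≡ 2265^2 = 5130225 ≡ 223; 188^1024 ≡ 223^2 = 49729 ≡ 1841; 188^2048 ≡ 1841^2 = 3389281 ≡ 1205; 2299 = 2048 + 128 + 64 + 32 + 16 + 8 + 2 + 1, so 188^2299 ≡ 1205·1492·201·2519·2060·1902·2421·188 ≡ 2243 (mod 2993)
  → matches h = 2243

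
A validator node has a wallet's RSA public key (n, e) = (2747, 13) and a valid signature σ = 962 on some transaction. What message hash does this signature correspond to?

1983

σ^2 ≡ 962^2 = 925444 ≡ 2452
σ^4 ≡ 2452^2 = 6012304 ≡ 1868
σ^8 ≡ 1868^2 = 3489424 ≡ 734
13 = 8 + 4 + 1, so σ^13 ≡ 734·1868·962 ≡ 1983 (mod 2747)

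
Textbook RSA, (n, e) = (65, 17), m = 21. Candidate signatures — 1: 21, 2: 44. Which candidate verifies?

1

Candidate 1: 21^17 mod 65 = 21
  → matches m = 21
Candidate 2: 44^17 mod 65 = 44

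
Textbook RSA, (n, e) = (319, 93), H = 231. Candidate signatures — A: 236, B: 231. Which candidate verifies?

Candidate A: 236^2 = 55696 ≡ 190; 236^4 ≡ 190^2 = 36100 ≡ 53; 236^8 ≡ 53^2 = 2809 ≡ 257; 236^16 ≡ 257^2 = 66049 ≡ 16; 236^32 ≡ 16^2 = 256; 236^64 ≡ 256^2 = 65536 ≡ 141; 93 = 64 + 16 + 8 + 4 + 1, so 236^93 ≡ 141·16·257·53·236 ≡ 158 (mod 319)
Candidate B: 231^2 = 53361 ≡ 88; 231^4 ≡ 88^2 = 7744 ≡ 88; 231^8 ≡ 88^2 = 7744 ≡ 88; 231^16 ≡ 88^2 = 7744 ≡ 88; 231^32 ≡ 88^2 = 7744 ≡ 88; 231^64 ≡ 88^2 = 7744 ≡ 88; 93 = 64 + 16 + 8 + 4 + 1, so 231^93 ≡ 88·88·88·88·231 ≡ 231 (mod 319)
  → matches H = 231

B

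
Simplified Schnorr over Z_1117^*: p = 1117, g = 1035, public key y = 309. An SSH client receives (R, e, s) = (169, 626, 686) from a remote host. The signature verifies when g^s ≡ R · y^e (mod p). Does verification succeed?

fails

g^s mod p:
1035^686 mod 1117 = 130
R · y^e mod p:
309^626 mod 1117 = 160
169·160 = 27040 ≡ 232 (mod 1117)
130 ≠ 232; the check fails.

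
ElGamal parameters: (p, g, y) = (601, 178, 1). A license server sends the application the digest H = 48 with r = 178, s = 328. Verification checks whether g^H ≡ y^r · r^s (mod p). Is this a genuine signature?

Left side g^H mod p:
178^2 = 31684 ≡ 432
178^4 ≡ 432^2 = 186624 ≡ 314
178^8 ≡ 314^2 = 98596 ≡ 32
178^16 ≡ 32^2 = 1024 ≡ 423
178^32 ≡ 423^2 = 178929 ≡ 432
48 = 32 + 16, so 178^48 ≡ 432·423 ≡ 32 (mod 601)
Right side y^r · r^s mod p:
1^2 = 1
1^4 ≡ 1^2 = 1
1^8 ≡ 1^2 = 1
1^16 ≡ 1^2 = 1
1^32 ≡ 1^2 = 1
1^64 ≡ 1^2 = 1
1^128 ≡ 1^2 = 1
178 = 128 + 32 + 16 + 2, so 1^178 ≡ 1·1·1·1 ≡ 1 (mod 601)
178^2 = 31684 ≡ 432
178^4 ≡ 432^2 = 186624 ≡ 314
178^8 ≡ 314^2 = 98596 ≡ 32
178^16 ≡ 32^2 = 1024 ≡ 423
178^32 ≡ 423^2 = 178929 ≡ 432
178^64 ≡ 432^2 = 186624 ≡ 314
178^128 ≡ 314^2 = 98596 ≡ 32
178^256 ≡ 32^2 = 1024 ≡ 423
328 = 256 + 64 + 8, so 178^328 ≡ 423·314·32 ≡ 32 (mod 601)
1·32 = 32 ≡ 32 (mod 601)
32 ≡ 32 (mod 601), so the signature is genuine.

genuine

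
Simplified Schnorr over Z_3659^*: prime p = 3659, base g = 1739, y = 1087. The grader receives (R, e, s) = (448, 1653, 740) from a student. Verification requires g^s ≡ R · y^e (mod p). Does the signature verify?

g^s mod p:
1739^2 = 3024121 ≡ 1787
1739^4 ≡ 1787^2 = 3193369 ≡ 2721
1739^8 ≡ 2721^2 = 7403841 ≡ 1684
1739^16 ≡ 1684^2 = 2835856 ≡ 131
1739^32 ≡ 131^2 = 17161 ≡ 2525
1739^64 ≡ 2525^2 = 6375625 ≡ 1647
1739^128 ≡ 1647^2 = 2712609 ≡ 1290
1739^256 ≡ 1290^2 = 1664100 ≡ 2914
1739^512 ≡ 2914^2 = 8491396 ≡ 2516
740 = 512 + 128 + 64 + 32 + 4, so 1739^740 ≡ 2516·1290·1647·2525·2721 ≡ 1015 (mod 3659)
R · y^e mod p:
1087^2 = 1181569 ≡ 3371
1087^4 ≡ 3371^2 = 11363641 ≡ 2446
1087^8 ≡ 2446^2 = 5982916 ≡ 451
1087^16 ≡ 451^2 = 203401 ≡ 2156
1087^32 ≡ 2156^2 = 4648336 ≡ 1406
1087^64 ≡ 1406^2 = 1976836 ≡ 976
1087^128 ≡ 976^2 = 952576 ≡ 1236
1087^256 ≡ 1236^2 = 1527696 ≡ 1893
1087^512 ≡ 1893^2 = 3583449 ≡ 1288
1087^1024 ≡ 1288^2 = 1658944 ≡ 1417
1653 = 1024 + 512 + 64 + 32 + 16 + 4 + 1, so 1087^1653 ≡ 1417·1288·976·1406·2156·2446·1087 ≡ 495 (mod 3659)
448·495 = 221760 ≡ 2220 (mod 3659)
1015 ≠ 2220; the check fails.

does not verify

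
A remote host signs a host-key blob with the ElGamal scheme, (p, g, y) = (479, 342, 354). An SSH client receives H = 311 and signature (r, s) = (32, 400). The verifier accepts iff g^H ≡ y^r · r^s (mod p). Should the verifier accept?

reject

Left side g^H mod p:
342^2 = 116964 ≡ 88
342^4 ≡ 88^2 = 7744 ≡ 80
342^8 ≡ 80^2 = 6400 ≡ 173
342^16 ≡ 173^2 = 29929 ≡ 231
342^32 ≡ 231^2 = 53361 ≡ 192
342^64 ≡ 192^2 = 36864 ≡ 460
342^128 ≡ 460^2 = 211600 ≡ 361
342^256 ≡ 361^2 = 130321 ≡ 33
311 = 256 + 32 + 16 + 4 + 2 + 1, so 342^311 ≡ 33·192·231·80·88·342 ≡ 413 (mod 479)
Right side y^r · r^s mod p:
354^2 = 125316 ≡ 297
354^4 ≡ 297^2 = 88209 ≡ 73
354^8 ≡ 73^2 = 5329 ≡ 60
354^16 ≡ 60^2 = 3600 ≡ 247
354^32 ≡ 247^2 = 61009 ≡ 176
32^2 = 1024 ≡ 66
32^4 ≡ 66^2 = 4356 ≡ 45
32^8 ≡ 45^2 = 2025 ≡ 109
32^16 ≡ 109^2 = 11881 ≡ 385
32^32 ≡ 385^2 = 148225 ≡ 214
32^64 ≡ 214^2 = 45796 ≡ 291
32^128 ≡ 291^2 = 84681 ≡ 377
32^256 ≡ 377^2 = 142129 ≡ 345
400 = 256 + 128 + 16, so 32^400 ≡ 345·377·385 ≡ 365 (mod 479)
176·365 = 64240 ≡ 54 (mod 479)
413 ≠ 54, so verification fails.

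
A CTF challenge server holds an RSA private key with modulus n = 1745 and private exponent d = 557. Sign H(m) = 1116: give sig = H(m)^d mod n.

121

Squares mod 1745: (H(m))^1≡1116, (H(m))^2≡1271, (H(m))^4≡1316, (H(m))^8≡816, (H(m))^16≡1011, (H(m))^32≡1296, (H(m))^64≡926, (H(m))^128≡681, (H(m))^256≡1336, (H(m))^512≡1506
557 = 512 + 32 + 8 + 4 + 1, so (H(m))^557 ≡ 1506·1296·816·1316·1116 ≡ 121 (mod 1745)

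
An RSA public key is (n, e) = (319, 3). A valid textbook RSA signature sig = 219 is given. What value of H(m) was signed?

sig^2 ≡ 219^2 = 47961 ≡ 111
3 = 2 + 1, so sig^3 ≡ 111·219 ≡ 65 (mod 319)

65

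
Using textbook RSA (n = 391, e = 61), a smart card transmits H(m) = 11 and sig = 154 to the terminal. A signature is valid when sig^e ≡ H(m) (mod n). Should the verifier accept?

reject

sig^2 ≡ 154^2 = 23716 ≡ 256
sig^4 ≡ 256^2 = 65536 ≡ 239
sig^8 ≡ 239^2 = 57121 ≡ 35
sig^16 ≡ 35^2 = 1225 ≡ 52
sig^32 ≡ 52^2 = 2704 ≡ 358
61 = 32 + 16 + 8 + 4 + 1, so sig^61 ≡ 358·52·35·239·154 ≡ 188 (mod 391)
188 ≠ 11, so verification fails.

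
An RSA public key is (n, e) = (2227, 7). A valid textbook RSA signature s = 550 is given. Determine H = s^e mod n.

s^2 ≡ 550^2 = 302500 ≡ 1855
s^4 ≡ 1855^2 = 3441025 ≡ 310
7 = 4 + 2 + 1, so s^7 ≡ 310·1855·550 ≡ 1187 (mod 2227)

1187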